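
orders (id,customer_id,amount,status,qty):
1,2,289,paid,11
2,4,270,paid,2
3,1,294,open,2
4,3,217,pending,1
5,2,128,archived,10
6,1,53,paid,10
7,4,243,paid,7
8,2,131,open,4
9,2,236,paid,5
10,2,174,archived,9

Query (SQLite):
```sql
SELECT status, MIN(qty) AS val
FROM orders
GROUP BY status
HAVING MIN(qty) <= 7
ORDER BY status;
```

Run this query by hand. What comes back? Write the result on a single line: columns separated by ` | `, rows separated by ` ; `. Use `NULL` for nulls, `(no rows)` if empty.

open | 2 ; paid | 2 ; pending | 1

Partition orders by status; compute MIN(qty) within each group.
HAVING: keep groups where MIN(qty) <= 7.
  archived: ids {5, 10} → MIN(qty)=9
  open: ids {3, 8} → MIN(qty)=2
  paid: ids {1, 2, 6, 7, 9} → MIN(qty)=2
  pending: ids {4} → MIN(qty)=1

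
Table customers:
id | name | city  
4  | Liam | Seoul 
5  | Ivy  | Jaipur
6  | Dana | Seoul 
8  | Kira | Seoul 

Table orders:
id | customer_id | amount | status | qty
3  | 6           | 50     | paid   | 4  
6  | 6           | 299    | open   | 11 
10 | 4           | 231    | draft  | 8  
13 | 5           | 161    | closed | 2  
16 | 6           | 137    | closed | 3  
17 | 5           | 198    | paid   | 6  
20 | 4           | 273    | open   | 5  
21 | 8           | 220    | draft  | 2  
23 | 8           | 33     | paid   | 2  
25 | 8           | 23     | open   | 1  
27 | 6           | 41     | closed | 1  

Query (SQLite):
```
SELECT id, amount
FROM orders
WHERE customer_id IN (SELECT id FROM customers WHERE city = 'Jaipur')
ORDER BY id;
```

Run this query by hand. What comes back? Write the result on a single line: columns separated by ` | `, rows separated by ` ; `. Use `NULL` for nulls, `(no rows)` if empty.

13 | 161 ; 17 | 198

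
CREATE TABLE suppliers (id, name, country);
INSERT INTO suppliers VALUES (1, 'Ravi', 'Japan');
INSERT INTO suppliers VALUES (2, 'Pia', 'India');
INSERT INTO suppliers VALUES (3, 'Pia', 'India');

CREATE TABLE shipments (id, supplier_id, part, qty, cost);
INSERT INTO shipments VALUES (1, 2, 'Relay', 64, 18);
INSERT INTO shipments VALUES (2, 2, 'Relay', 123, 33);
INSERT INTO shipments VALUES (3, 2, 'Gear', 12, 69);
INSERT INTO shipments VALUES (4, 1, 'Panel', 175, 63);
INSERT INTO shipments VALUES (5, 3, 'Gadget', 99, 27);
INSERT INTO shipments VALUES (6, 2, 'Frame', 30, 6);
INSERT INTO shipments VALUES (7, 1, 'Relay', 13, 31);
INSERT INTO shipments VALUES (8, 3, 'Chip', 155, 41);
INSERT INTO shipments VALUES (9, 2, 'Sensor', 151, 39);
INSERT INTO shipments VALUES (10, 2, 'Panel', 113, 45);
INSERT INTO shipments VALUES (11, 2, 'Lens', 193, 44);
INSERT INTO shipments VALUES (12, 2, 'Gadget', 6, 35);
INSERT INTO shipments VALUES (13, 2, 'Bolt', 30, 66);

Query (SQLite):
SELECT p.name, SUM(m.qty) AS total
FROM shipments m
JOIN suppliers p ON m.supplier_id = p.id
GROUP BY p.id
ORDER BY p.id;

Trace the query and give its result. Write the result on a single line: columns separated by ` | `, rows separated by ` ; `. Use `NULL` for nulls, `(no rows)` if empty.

Join each shipments row to its suppliers via supplier_id.
Group joined rows by suppliers.id; compute SUM(m.qty) per group.
  1: ids {4, 7} → SUM(m.qty)=188
  2: ids {1, 2, 3, 6, 9, 10, 11, 12, 13} → SUM(m.qty)=722
  3: ids {5, 8} → SUM(m.qty)=254

Ravi | 188 ; Pia | 722 ; Pia | 254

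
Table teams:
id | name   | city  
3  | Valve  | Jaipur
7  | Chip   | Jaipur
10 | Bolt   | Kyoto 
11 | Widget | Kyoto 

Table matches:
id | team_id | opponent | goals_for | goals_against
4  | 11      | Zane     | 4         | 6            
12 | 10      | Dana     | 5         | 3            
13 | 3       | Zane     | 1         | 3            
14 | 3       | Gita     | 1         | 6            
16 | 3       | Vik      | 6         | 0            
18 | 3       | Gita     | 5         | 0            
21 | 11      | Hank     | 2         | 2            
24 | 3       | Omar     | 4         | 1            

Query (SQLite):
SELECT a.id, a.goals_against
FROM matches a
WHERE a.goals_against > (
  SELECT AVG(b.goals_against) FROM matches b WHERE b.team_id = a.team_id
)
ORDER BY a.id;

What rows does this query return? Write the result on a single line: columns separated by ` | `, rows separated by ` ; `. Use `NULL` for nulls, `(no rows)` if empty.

4 | 6 ; 13 | 3 ; 14 | 6

For each matches row a, compute AVG(goals_against) over rows sharing a.team_id.
Keep row a if a.goals_against > that per-group AVG.
  team_id=3: AVG(goals_against) = 2.0
  team_id=10: AVG(goals_against) = 3.0
  team_id=11: AVG(goals_against) = 4.0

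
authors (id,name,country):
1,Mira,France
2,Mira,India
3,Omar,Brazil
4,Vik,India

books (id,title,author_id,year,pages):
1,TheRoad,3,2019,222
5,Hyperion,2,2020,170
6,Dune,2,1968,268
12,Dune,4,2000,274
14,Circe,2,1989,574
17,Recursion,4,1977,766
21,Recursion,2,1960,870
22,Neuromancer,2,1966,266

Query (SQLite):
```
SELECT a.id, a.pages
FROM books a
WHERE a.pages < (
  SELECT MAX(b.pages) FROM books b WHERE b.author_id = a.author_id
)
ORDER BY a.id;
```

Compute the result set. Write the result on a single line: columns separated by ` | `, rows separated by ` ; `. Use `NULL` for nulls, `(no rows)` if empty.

5 | 170 ; 6 | 268 ; 12 | 274 ; 14 | 574 ; 22 | 266

For each books row a, compute MAX(pages) over rows sharing a.author_id.
Keep row a if a.pages < that per-group MAX.
  author_id=2: MAX(pages) = 870
  author_id=3: MAX(pages) = 222
  author_id=4: MAX(pages) = 766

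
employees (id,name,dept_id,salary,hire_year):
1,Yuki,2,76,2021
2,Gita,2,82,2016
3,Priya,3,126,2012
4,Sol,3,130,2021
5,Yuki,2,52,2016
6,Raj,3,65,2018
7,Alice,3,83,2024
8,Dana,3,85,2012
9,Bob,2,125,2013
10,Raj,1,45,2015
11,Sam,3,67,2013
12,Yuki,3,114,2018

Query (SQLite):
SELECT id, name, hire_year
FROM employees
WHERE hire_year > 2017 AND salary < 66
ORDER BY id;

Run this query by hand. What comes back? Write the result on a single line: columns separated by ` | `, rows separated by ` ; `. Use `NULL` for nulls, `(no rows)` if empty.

hire_year > 2017: ids {1, 4, 6, 7, 12}
salary < 66: ids {5, 6, 10}
Combine with AND.

6 | Raj | 2018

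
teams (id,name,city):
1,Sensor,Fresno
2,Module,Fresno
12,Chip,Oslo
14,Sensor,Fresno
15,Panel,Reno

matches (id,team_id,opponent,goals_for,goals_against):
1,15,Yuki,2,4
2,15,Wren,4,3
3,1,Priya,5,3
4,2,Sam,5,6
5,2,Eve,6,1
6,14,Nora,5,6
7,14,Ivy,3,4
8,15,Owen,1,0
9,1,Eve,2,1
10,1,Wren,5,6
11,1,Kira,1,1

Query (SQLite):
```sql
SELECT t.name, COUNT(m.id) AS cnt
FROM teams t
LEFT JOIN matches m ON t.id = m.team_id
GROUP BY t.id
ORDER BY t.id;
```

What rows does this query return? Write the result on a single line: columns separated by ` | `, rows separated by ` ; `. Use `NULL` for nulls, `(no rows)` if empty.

LEFT JOIN keeps every teams row; unmatched ones get NULL for matches columns.
Group by teams.id and compute COUNT(m.id). COUNT(col) of an all-NULL group is 0.
  1: ids {3, 9, 10, 11} → COUNT(m.id)=4
  2: ids {4, 5} → COUNT(m.id)=2
  12: ids {—} → COUNT(m.id)=0
  14: ids {6, 7} → COUNT(m.id)=2
  15: ids {1, 2, 8} → COUNT(m.id)=3

Sensor | 4 ; Module | 2 ; Chip | 0 ; Sensor | 2 ; Panel | 3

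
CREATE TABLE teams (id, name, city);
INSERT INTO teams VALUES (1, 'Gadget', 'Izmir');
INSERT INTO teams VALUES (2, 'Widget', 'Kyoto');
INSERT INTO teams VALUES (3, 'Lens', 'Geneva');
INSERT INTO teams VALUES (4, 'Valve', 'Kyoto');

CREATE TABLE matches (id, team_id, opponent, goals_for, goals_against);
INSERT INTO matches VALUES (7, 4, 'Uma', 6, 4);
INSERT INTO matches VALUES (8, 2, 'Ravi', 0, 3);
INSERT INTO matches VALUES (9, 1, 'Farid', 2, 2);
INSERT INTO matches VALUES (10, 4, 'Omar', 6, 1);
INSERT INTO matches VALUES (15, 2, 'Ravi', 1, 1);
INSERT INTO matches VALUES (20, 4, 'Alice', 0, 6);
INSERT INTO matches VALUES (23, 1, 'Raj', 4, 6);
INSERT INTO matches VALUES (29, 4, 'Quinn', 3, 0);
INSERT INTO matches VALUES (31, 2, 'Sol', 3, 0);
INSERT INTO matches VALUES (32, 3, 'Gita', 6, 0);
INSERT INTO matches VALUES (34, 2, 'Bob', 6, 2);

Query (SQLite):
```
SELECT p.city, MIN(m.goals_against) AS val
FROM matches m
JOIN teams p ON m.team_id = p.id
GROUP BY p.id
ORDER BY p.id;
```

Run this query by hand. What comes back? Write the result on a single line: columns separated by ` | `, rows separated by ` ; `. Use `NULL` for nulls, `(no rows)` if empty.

Join each matches row to its teams via team_id.
Group joined rows by teams.id; compute MIN(m.goals_against) per group.
  1: ids {9, 23} → MIN(m.goals_against)=2
  2: ids {8, 15, 31, 34} → MIN(m.goals_against)=0
  3: ids {32} → MIN(m.goals_against)=0
  4: ids {7, 10, 20, 29} → MIN(m.goals_against)=0

Izmir | 2 ; Kyoto | 0 ; Geneva | 0 ; Kyoto | 0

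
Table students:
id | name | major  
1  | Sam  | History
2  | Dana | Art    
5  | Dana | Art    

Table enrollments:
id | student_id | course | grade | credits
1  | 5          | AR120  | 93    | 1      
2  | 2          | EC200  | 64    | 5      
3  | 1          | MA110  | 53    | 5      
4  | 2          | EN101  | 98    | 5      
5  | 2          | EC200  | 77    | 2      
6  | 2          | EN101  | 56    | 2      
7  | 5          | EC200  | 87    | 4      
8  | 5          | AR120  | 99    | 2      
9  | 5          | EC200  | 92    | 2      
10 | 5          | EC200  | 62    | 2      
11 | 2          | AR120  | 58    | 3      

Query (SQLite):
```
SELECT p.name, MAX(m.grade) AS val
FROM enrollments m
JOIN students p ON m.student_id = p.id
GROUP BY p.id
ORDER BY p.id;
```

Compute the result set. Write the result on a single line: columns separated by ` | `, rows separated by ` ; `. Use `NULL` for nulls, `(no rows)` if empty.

Join each enrollments row to its students via student_id.
Group joined rows by students.id; compute MAX(m.grade) per group.
  1: ids {3} → MAX(m.grade)=53
  2: ids {2, 4, 5, 6, 11} → MAX(m.grade)=98
  5: ids {1, 7, 8, 9, 10} → MAX(m.grade)=99

Sam | 53 ; Dana | 98 ; Dana | 99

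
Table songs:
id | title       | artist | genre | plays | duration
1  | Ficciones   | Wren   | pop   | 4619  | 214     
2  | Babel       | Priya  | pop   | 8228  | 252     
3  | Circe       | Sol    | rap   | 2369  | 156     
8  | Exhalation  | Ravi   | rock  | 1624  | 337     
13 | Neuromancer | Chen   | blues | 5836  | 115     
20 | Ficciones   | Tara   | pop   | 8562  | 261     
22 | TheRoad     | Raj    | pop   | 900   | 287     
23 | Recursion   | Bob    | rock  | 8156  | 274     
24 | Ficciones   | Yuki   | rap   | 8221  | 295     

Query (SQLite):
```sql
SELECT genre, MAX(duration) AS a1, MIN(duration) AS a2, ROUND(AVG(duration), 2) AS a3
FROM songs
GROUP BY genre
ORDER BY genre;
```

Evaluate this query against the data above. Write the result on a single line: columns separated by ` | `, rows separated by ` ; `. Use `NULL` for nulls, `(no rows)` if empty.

blues | 115 | 115 | 115 ; pop | 287 | 214 | 253.5 ; rap | 295 | 156 | 225.5 ; rock | 337 | 274 | 305.5

Group songs by genre.
Per group compute: MAX(duration), MIN(duration), ROUND(AVG(duration), 2).
  blues: ids {13} → MAX(duration)=115, MIN(duration)=115, ROUND(AVG(duration), 2)=115
  pop: ids {1, 2, 20, 22} → MAX(duration)=287, MIN(duration)=214, ROUND(AVG(duration), 2)=253.5
  rap: ids {3, 24} → MAX(duration)=295, MIN(duration)=156, ROUND(AVG(duration), 2)=225.5
  rock: ids {8, 23} → MAX(duration)=337, MIN(duration)=274, ROUND(AVG(duration), 2)=305.5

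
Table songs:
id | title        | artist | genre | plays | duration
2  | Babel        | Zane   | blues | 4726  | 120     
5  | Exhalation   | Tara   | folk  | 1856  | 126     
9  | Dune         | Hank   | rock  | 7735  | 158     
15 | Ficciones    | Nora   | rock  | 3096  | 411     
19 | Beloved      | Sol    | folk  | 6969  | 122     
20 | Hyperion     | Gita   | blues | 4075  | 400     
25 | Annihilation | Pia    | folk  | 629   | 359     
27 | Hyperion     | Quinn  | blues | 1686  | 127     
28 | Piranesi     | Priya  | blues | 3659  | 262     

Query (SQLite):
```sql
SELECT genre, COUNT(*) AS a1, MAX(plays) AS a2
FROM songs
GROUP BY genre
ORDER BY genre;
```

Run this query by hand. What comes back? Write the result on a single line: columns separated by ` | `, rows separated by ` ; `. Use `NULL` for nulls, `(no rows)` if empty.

Group songs by genre.
Per group compute: COUNT(*), MAX(plays).
  blues: ids {2, 20, 27, 28} → COUNT(*)=4, MAX(plays)=4726
  folk: ids {5, 19, 25} → COUNT(*)=3, MAX(plays)=6969
  rock: ids {9, 15} → COUNT(*)=2, MAX(plays)=7735

blues | 4 | 4726 ; folk | 3 | 6969 ; rock | 2 | 7735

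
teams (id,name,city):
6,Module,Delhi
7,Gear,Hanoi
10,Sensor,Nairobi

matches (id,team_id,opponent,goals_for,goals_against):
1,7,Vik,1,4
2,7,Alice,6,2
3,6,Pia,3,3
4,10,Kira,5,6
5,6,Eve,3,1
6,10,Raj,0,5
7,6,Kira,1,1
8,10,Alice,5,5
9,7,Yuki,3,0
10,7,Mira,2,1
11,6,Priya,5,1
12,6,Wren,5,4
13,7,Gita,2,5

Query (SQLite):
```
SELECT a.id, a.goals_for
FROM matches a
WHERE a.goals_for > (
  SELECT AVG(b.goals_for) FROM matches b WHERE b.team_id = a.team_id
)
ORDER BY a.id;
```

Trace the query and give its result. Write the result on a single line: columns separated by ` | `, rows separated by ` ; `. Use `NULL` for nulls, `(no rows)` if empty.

For each matches row a, compute AVG(goals_for) over rows sharing a.team_id.
Keep row a if a.goals_for > that per-group AVG.
  team_id=6: AVG(goals_for) = 3.4
  team_id=7: AVG(goals_for) = 2.8
  team_id=10: AVG(goals_for) = 3.333333

2 | 6 ; 4 | 5 ; 8 | 5 ; 9 | 3 ; 11 | 5 ; 12 | 5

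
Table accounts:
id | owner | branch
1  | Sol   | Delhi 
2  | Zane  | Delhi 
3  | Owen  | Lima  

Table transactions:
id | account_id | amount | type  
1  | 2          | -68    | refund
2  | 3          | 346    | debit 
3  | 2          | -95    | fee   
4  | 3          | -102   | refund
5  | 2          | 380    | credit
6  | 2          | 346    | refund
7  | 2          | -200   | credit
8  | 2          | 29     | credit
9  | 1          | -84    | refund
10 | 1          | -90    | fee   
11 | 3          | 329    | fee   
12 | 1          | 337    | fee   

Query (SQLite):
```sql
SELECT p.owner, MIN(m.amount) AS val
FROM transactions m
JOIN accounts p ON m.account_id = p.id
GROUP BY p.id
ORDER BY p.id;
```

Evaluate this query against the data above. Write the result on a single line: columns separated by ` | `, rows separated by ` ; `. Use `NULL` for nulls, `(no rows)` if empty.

Sol | -90 ; Zane | -200 ; Owen | -102

Join each transactions row to its accounts via account_id.
Group joined rows by accounts.id; compute MIN(m.amount) per group.
  1: ids {9, 10, 12} → MIN(m.amount)=-90
  2: ids {1, 3, 5, 6, 7, 8} → MIN(m.amount)=-200
  3: ids {2, 4, 11} → MIN(m.amount)=-102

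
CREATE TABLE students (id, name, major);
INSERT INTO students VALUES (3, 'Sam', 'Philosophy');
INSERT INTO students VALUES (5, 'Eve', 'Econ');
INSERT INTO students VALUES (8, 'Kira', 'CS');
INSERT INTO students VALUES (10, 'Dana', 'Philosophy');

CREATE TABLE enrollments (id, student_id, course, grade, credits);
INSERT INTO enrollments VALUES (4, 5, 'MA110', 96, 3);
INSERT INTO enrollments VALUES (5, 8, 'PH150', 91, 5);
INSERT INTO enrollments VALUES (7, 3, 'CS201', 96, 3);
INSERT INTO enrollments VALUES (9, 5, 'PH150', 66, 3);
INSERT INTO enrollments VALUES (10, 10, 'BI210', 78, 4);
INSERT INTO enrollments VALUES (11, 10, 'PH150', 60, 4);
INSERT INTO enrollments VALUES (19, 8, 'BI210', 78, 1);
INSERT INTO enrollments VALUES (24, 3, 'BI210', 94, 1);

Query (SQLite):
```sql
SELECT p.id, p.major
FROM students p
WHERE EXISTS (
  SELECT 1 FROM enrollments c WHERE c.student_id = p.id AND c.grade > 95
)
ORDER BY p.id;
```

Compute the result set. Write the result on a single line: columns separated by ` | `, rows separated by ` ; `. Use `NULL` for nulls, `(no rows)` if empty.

For each students row, check whether any enrollments with matching student_id has grade > 95.
Keep rows where that is true.

3 | Philosophy ; 5 | Econ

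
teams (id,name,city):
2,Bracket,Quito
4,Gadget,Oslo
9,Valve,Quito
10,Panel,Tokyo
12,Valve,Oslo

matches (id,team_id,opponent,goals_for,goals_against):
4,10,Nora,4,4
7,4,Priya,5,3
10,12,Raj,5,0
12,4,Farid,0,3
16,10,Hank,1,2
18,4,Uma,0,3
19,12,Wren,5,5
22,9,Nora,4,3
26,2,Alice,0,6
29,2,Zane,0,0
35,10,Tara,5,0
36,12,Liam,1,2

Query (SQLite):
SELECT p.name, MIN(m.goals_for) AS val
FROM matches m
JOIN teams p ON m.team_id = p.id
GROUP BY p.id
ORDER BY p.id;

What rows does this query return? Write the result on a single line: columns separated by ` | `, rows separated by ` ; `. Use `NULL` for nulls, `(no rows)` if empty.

Bracket | 0 ; Gadget | 0 ; Valve | 4 ; Panel | 1 ; Valve | 1

Join each matches row to its teams via team_id.
Group joined rows by teams.id; compute MIN(m.goals_for) per group.
  2: ids {26, 29} → MIN(m.goals_for)=0
  4: ids {7, 12, 18} → MIN(m.goals_for)=0
  9: ids {22} → MIN(m.goals_for)=4
  10: ids {4, 16, 35} → MIN(m.goals_for)=1
  12: ids {10, 19, 36} → MIN(m.goals_for)=1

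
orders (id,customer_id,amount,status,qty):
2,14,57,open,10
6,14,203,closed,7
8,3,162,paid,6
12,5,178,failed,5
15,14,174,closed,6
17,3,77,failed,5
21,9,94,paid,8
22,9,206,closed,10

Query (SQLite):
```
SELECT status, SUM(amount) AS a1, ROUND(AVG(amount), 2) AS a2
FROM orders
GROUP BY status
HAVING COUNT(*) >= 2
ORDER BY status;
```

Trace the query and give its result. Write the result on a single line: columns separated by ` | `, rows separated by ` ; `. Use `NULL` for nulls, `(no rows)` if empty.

closed | 583 | 194.33 ; failed | 255 | 127.5 ; paid | 256 | 128

Group orders by status.
Per group compute: SUM(amount), ROUND(AVG(amount), 2).
HAVING: drop groups with fewer than 2 rows.
  closed: ids {6, 15, 22} → SUM(amount)=583, ROUND(AVG(amount), 2)=194.33
  failed: ids {12, 17} → SUM(amount)=255, ROUND(AVG(amount), 2)=127.5
  open: ids {2} → SUM(amount)=57, ROUND(AVG(amount), 2)=57
  paid: ids {8, 21} → SUM(amount)=256, ROUND(AVG(amount), 2)=128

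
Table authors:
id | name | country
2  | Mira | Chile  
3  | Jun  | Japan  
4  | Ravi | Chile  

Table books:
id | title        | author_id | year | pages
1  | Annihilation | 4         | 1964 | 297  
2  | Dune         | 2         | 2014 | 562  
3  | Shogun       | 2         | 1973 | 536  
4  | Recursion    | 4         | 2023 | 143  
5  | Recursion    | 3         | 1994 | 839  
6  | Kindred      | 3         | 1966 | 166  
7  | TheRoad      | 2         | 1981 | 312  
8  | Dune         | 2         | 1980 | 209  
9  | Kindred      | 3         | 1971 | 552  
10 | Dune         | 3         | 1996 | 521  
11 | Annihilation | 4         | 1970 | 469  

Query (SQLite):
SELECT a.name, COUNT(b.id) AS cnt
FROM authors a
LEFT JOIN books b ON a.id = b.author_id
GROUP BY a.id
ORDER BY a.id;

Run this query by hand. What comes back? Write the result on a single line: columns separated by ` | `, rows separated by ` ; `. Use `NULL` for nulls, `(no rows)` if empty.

Mira | 4 ; Jun | 4 ; Ravi | 3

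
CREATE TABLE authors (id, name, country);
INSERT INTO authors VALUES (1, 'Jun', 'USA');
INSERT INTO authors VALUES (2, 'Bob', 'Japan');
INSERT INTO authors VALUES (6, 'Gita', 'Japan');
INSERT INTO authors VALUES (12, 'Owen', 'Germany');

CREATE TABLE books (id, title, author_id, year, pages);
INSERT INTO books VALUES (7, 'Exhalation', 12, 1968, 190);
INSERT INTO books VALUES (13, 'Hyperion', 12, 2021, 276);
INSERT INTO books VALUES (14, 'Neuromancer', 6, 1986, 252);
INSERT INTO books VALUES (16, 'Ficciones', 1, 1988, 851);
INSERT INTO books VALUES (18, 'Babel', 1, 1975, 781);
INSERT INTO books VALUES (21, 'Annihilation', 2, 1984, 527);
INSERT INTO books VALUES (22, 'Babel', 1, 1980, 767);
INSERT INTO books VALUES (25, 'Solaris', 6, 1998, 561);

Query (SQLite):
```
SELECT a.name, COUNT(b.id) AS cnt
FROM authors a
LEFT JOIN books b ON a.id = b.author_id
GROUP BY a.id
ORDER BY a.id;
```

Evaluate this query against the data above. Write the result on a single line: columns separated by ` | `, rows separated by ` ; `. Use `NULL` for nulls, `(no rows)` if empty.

Jun | 3 ; Bob | 1 ; Gita | 2 ; Owen | 2

LEFT JOIN keeps every authors row; unmatched ones get NULL for books columns.
Group by authors.id and compute COUNT(b.id). COUNT(col) of an all-NULL group is 0.
  1: ids {16, 18, 22} → COUNT(b.id)=3
  2: ids {21} → COUNT(b.id)=1
  6: ids {14, 25} → COUNT(b.id)=2
  12: ids {7, 13} → COUNT(b.id)=2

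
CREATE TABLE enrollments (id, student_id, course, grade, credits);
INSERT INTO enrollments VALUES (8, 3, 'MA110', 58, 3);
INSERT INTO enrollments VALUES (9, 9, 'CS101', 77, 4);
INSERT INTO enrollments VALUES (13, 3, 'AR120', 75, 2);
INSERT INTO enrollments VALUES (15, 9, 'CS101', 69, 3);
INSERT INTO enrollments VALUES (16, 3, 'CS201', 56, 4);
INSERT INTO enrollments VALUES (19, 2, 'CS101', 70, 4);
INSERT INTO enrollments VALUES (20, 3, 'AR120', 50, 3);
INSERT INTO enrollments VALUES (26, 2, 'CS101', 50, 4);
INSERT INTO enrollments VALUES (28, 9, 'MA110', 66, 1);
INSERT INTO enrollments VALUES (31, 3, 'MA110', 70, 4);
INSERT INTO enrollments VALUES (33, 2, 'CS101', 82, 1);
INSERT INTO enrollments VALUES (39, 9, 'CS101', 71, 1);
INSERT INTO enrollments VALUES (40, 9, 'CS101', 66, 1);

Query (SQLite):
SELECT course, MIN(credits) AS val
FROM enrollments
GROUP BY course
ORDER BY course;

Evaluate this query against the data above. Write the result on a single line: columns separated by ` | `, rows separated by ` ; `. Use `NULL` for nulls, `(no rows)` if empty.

AR120 | 2 ; CS101 | 1 ; CS201 | 4 ; MA110 | 1

Partition enrollments by course; compute MIN(credits) within each group.
  AR120: ids {13, 20} → MIN(credits)=2
  CS101: ids {9, 15, 19, 26, 33, 39, 40} → MIN(credits)=1
  CS201: ids {16} → MIN(credits)=4
  MA110: ids {8, 28, 31} → MIN(credits)=1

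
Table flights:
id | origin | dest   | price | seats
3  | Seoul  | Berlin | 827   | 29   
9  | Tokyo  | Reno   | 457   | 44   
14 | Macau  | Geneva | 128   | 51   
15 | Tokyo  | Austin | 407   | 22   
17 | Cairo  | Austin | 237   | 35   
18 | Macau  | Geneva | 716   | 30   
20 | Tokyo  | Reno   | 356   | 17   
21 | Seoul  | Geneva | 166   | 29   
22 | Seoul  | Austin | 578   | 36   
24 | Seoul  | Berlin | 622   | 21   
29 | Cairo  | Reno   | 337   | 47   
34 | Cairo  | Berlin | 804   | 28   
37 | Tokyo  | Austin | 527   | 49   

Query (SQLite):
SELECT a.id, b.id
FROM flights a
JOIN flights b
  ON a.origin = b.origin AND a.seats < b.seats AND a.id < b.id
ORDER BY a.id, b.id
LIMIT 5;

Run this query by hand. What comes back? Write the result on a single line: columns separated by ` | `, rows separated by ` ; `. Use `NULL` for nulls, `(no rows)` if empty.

Pairs (a,b) with same origin, a.seats < b.seats, a.id < b.id.
origin groups: Cairo:{17,29,34} Macau:{14,18} Seoul:{3,21,22,24} Tokyo:{9,15,20,37}
Ordered by (a.id, b.id); first 5.

3 | 22 ; 9 | 37 ; 15 | 37 ; 17 | 29 ; 20 | 37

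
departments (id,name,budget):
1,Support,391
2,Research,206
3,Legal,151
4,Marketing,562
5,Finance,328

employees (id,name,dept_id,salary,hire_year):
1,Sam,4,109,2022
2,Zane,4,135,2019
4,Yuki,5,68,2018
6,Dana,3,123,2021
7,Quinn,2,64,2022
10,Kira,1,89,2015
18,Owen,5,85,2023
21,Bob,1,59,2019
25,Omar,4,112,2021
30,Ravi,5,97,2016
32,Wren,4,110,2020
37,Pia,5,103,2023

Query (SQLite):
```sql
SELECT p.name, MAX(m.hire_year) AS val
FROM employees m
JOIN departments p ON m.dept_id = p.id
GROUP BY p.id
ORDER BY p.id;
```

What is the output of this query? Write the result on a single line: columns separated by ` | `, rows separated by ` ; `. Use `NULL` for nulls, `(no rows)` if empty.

Join each employees row to its departments via dept_id.
Group joined rows by departments.id; compute MAX(m.hire_year) per group.
  1: ids {10, 21} → MAX(m.hire_year)=2019
  2: ids {7} → MAX(m.hire_year)=2022
  3: ids {6} → MAX(m.hire_year)=2021
  4: ids {1, 2, 25, 32} → MAX(m.hire_year)=2022
  5: ids {4, 18, 30, 37} → MAX(m.hire_year)=2023

Support | 2019 ; Research | 2022 ; Legal | 2021 ; Marketing | 2022 ; Finance | 2023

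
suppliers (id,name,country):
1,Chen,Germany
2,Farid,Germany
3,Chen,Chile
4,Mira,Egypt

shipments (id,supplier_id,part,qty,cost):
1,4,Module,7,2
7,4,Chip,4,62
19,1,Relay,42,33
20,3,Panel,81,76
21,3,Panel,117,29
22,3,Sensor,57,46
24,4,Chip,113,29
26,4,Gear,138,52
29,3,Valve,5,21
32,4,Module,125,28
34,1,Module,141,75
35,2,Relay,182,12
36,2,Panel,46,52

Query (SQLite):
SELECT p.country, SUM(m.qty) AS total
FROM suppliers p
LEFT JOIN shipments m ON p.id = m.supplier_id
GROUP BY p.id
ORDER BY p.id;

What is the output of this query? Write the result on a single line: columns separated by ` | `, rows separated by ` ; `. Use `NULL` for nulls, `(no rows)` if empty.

LEFT JOIN keeps every suppliers row; unmatched ones get NULL for shipments columns.
Group by suppliers.id and compute SUM(m.qty). SUM over an all-NULL group is NULL.
  1: ids {19, 34} → SUM(m.qty)=183
  2: ids {35, 36} → SUM(m.qty)=228
  3: ids {20, 21, 22, 29} → SUM(m.qty)=260
  4: ids {1, 7, 24, 26, 32} → SUM(m.qty)=387

Germany | 183 ; Germany | 228 ; Chile | 260 ; Egypt | 387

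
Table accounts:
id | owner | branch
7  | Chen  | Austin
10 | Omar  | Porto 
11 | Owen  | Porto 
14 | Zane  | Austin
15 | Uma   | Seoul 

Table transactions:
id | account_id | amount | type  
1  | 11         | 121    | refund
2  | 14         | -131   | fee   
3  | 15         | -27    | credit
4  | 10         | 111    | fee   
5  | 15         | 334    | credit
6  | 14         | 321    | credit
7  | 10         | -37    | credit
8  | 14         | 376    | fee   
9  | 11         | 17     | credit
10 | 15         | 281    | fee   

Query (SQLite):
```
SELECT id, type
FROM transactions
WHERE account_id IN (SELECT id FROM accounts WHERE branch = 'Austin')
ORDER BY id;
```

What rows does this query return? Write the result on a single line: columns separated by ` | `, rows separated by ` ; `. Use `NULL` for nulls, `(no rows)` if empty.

Inner query: accounts.id where branch = 'Austin'.
Outer: keep transactions rows whose account_id is in that set.
Inner query → {7, 14}

2 | fee ; 6 | credit ; 8 | fee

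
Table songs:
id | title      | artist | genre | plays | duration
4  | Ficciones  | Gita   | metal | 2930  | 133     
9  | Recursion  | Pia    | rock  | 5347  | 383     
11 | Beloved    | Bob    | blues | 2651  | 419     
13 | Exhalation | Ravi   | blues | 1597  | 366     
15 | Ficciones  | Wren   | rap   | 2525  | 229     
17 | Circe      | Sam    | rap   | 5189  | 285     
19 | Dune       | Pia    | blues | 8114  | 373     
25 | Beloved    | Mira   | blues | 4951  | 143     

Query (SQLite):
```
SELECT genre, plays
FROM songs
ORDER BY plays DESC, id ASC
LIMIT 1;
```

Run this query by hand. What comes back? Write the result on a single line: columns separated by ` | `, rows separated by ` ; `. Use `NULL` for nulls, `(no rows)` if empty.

blues | 8114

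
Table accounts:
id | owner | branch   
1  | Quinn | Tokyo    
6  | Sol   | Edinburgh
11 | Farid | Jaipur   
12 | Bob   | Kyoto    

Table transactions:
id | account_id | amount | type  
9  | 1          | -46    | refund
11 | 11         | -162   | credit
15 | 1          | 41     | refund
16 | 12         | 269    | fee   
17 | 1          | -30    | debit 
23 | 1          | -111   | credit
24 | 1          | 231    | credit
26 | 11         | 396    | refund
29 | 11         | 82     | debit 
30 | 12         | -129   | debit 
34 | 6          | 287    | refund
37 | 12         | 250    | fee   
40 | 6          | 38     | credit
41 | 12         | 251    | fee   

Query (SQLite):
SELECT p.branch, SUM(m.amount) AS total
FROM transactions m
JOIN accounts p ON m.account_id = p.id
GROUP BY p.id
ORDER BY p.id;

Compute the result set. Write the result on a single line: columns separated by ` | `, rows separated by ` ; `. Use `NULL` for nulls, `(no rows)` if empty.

Tokyo | 85 ; Edinburgh | 325 ; Jaipur | 316 ; Kyoto | 641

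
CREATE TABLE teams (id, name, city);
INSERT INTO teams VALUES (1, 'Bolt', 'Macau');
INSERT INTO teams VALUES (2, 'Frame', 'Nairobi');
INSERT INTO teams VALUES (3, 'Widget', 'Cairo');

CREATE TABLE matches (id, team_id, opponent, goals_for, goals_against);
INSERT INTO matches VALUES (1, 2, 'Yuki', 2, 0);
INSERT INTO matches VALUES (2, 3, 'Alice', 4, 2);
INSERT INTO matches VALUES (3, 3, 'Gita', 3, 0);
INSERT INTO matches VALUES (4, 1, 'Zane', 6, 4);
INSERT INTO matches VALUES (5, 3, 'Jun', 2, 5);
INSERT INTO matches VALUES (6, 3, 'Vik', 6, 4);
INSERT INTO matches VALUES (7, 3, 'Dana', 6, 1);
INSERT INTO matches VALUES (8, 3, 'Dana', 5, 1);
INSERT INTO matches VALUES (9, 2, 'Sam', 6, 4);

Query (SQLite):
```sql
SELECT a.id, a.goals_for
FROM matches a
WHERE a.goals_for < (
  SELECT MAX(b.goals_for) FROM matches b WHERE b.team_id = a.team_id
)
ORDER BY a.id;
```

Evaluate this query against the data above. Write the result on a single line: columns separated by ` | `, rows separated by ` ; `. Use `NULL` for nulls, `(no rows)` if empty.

For each matches row a, compute MAX(goals_for) over rows sharing a.team_id.
Keep row a if a.goals_for < that per-group MAX.
  team_id=1: MAX(goals_for) = 6
  team_id=2: MAX(goals_for) = 6
  team_id=3: MAX(goals_for) = 6

1 | 2 ; 2 | 4 ; 3 | 3 ; 5 | 2 ; 8 | 5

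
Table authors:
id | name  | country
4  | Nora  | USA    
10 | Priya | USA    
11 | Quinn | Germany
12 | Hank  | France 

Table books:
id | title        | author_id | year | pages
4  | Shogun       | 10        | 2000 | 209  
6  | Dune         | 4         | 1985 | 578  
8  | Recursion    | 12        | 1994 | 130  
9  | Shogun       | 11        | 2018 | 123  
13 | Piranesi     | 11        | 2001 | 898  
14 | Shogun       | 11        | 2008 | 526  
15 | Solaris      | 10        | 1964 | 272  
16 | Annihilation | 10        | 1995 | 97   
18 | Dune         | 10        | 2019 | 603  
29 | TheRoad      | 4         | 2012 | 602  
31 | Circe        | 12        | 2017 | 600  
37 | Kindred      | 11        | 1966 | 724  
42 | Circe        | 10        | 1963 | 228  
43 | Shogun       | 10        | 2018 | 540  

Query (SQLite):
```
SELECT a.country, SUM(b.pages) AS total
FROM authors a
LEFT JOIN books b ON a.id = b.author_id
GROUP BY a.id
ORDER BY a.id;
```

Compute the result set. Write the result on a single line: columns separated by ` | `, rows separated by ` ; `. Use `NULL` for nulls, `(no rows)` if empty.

USA | 1180 ; USA | 1949 ; Germany | 2271 ; France | 730

LEFT JOIN keeps every authors row; unmatched ones get NULL for books columns.
Group by authors.id and compute SUM(b.pages). SUM over an all-NULL group is NULL.
  4: ids {6, 29} → SUM(b.pages)=1180
  10: ids {4, 15, 16, 18, 42, 43} → SUM(b.pages)=1949
  11: ids {9, 13, 14, 37} → SUM(b.pages)=2271
  12: ids {8, 31} → SUM(b.pages)=730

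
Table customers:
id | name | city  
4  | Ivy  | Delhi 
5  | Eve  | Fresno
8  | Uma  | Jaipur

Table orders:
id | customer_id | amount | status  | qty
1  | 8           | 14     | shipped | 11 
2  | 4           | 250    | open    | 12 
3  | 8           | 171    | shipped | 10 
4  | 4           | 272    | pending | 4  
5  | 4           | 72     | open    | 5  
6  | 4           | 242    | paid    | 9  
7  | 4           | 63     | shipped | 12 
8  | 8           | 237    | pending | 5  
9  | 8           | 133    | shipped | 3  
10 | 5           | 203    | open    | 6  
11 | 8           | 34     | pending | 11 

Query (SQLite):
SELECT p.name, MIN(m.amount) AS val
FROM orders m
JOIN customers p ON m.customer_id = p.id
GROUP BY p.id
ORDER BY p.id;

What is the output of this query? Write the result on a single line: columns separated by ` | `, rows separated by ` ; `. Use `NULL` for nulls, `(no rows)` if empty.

Join each orders row to its customers via customer_id.
Group joined rows by customers.id; compute MIN(m.amount) per group.
  4: ids {2, 4, 5, 6, 7} → MIN(m.amount)=63
  5: ids {10} → MIN(m.amount)=203
  8: ids {1, 3, 8, 9, 11} → MIN(m.amount)=14

Ivy | 63 ; Eve | 203 ; Uma | 14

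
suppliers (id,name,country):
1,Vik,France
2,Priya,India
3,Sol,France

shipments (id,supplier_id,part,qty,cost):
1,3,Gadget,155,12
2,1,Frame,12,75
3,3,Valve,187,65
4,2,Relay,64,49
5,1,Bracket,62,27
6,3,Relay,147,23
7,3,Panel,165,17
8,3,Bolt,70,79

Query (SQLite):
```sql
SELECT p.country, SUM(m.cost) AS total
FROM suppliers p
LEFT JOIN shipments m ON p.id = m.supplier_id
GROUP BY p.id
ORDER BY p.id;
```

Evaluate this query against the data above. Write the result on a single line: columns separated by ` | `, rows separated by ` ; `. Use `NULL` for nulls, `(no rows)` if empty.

LEFT JOIN keeps every suppliers row; unmatched ones get NULL for shipments columns.
Group by suppliers.id and compute SUM(m.cost). SUM over an all-NULL group is NULL.
  1: ids {2, 5} → SUM(m.cost)=102
  2: ids {4} → SUM(m.cost)=49
  3: ids {1, 3, 6, 7, 8} → SUM(m.cost)=196

France | 102 ; India | 49 ; France | 196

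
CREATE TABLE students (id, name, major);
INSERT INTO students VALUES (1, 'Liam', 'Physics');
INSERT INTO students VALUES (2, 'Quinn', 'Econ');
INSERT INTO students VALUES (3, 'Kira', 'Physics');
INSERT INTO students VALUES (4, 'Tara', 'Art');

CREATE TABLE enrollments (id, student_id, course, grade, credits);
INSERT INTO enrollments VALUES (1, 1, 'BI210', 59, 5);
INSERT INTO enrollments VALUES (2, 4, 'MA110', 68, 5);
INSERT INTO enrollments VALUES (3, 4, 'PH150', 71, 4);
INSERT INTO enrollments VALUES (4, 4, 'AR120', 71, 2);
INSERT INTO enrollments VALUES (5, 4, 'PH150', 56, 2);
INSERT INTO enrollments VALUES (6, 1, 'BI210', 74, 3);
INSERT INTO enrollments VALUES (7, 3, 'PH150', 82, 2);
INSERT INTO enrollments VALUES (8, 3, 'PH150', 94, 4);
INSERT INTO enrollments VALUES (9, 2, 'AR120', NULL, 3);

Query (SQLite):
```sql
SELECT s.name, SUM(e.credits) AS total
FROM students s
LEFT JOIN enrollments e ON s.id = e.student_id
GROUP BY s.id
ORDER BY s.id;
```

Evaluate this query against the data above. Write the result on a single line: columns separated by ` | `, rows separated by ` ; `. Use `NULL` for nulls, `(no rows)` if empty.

Liam | 8 ; Quinn | 3 ; Kira | 6 ; Tara | 13

LEFT JOIN keeps every students row; unmatched ones get NULL for enrollments columns.
Group by students.id and compute SUM(e.credits). SUM over an all-NULL group is NULL.
  1: ids {1, 6} → SUM(e.credits)=8
  2: ids {9} → SUM(e.credits)=3
  3: ids {7, 8} → SUM(e.credits)=6
  4: ids {2, 3, 4, 5} → SUM(e.credits)=13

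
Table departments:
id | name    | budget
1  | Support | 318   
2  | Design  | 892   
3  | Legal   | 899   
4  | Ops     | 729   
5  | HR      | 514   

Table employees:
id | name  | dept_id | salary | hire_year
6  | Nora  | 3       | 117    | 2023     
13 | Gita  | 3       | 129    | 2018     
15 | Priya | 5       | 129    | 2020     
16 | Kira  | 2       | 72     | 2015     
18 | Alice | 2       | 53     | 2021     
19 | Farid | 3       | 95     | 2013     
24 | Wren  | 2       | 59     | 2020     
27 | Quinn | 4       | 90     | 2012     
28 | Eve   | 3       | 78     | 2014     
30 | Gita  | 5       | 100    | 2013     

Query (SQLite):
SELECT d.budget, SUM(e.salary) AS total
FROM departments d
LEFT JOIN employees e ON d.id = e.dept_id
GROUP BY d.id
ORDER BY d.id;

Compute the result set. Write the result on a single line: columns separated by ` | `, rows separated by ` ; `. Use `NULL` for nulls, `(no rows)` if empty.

318 | NULL ; 892 | 184 ; 899 | 419 ; 729 | 90 ; 514 | 229

LEFT JOIN keeps every departments row; unmatched ones get NULL for employees columns.
Group by departments.id and compute SUM(e.salary). SUM over an all-NULL group is NULL.
  1: ids {—} → SUM(e.salary)=NULL
  2: ids {16, 18, 24} → SUM(e.salary)=184
  3: ids {6, 13, 19, 28} → SUM(e.salary)=419
  4: ids {27} → SUM(e.salary)=90
  5: ids {15, 30} → SUM(e.salary)=229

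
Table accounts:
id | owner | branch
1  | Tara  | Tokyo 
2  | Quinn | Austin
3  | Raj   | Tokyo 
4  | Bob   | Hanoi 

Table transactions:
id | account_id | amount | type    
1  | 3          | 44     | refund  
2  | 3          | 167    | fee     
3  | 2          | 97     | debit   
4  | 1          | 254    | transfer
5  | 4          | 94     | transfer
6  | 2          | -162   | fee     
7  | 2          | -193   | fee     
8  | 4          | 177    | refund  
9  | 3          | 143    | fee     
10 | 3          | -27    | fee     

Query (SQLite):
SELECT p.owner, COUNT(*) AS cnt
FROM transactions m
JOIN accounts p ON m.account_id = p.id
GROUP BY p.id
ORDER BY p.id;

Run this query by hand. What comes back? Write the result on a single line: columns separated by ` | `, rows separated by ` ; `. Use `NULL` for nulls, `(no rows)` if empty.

Tara | 1 ; Quinn | 3 ; Raj | 4 ; Bob | 2

Join each transactions row to its accounts via account_id.
Group joined rows by accounts.id; compute COUNT(*) per group.
  1: ids {4} → COUNT(*)=1
  2: ids {3, 6, 7} → COUNT(*)=3
  3: ids {1, 2, 9, 10} → COUNT(*)=4
  4: ids {5, 8} → COUNT(*)=2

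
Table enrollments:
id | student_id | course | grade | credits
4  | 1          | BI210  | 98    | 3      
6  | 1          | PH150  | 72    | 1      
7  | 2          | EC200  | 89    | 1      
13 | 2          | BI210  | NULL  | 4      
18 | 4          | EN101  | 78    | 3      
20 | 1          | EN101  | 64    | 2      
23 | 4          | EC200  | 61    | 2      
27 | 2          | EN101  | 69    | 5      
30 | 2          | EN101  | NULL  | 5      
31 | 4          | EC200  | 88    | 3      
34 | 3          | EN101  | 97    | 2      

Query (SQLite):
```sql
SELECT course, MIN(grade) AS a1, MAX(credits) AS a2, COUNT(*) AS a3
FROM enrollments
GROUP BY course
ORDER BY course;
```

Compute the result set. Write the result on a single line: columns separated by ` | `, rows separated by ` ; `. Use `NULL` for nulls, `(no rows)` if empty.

Group enrollments by course.
Per group compute: MIN(grade), MAX(credits), COUNT(*).
  BI210: ids {4, 13} → MIN(grade)=98, MAX(credits)=4, COUNT(*)=2
  EC200: ids {7, 23, 31} → MIN(grade)=61, MAX(credits)=3, COUNT(*)=3
  EN101: ids {18, 20, 27, 30, 34} → MIN(grade)=64, MAX(credits)=5, COUNT(*)=5
  PH150: ids {6} → MIN(grade)=72, MAX(credits)=1, COUNT(*)=1

BI210 | 98 | 4 | 2 ; EC200 | 61 | 3 | 3 ; EN101 | 64 | 5 | 5 ; PH150 | 72 | 1 | 1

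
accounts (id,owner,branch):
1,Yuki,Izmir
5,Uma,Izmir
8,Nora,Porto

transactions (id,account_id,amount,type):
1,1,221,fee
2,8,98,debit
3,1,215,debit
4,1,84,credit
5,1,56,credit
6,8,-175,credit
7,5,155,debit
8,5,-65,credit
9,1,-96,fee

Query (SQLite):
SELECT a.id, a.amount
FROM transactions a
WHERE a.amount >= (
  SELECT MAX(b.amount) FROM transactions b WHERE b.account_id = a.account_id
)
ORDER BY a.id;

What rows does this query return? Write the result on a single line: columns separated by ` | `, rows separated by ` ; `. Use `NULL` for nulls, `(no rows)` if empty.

1 | 221 ; 2 | 98 ; 7 | 155

For each transactions row a, compute MAX(amount) over rows sharing a.account_id.
Keep row a if a.amount >= that per-group MAX.
  account_id=1: MAX(amount) = 221
  account_id=5: MAX(amount) = 155
  account_id=8: MAX(amount) = 98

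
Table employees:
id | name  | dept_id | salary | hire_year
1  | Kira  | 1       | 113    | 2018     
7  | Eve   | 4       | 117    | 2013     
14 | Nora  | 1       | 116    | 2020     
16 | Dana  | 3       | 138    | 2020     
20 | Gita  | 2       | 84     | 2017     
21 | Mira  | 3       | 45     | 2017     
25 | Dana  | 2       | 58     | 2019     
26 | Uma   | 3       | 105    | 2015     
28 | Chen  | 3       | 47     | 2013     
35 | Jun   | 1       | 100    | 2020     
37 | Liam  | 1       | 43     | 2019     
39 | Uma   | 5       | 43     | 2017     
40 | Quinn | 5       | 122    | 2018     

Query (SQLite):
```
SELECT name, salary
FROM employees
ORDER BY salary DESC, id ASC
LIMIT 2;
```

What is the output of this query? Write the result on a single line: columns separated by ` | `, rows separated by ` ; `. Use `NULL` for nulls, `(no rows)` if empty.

Dana | 138 ; Quinn | 122

Sort by salary desc, tiebreak id asc: (138, id=16), (122, id=40), (117, id=7), (116, id=14), (113, id=1) …. Take first 2.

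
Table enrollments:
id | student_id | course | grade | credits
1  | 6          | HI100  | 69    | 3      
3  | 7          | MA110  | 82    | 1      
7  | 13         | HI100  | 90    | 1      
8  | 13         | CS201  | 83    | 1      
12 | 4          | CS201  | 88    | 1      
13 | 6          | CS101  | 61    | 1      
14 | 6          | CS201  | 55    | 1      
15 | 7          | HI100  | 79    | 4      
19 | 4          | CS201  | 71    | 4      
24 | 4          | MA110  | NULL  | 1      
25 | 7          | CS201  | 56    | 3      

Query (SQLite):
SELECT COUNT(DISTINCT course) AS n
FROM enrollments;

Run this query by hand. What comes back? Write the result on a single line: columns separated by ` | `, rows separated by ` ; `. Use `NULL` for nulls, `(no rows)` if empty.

4

Count distinct non-NULL course values.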